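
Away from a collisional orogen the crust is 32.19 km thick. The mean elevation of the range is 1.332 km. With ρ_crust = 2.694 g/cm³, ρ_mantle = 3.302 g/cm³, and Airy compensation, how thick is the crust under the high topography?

Root depth r = h ρ_c / (ρ_m − ρ_c) = 1.332 km × 2.694 / 0.608 = 5.902 km.
Total thickness = T + h + r = 32.19 km + 1.332 km + 5.902 km = 39.4 km.

39.4 km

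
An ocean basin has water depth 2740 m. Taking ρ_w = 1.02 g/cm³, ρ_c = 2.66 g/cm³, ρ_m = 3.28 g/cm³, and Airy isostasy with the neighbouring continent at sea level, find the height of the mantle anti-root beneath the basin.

Balancing pressure at the compensation depth: replacing crust with seawater at the top is compensated by replacing crust with mantle at the base: d (ρ_c − ρ_w) = a (ρ_m − ρ_c).
a = d (ρ_c − ρ_w)/(ρ_m − ρ_c) = 2740 m × 1.64/0.62 = 7250 m.

7250 m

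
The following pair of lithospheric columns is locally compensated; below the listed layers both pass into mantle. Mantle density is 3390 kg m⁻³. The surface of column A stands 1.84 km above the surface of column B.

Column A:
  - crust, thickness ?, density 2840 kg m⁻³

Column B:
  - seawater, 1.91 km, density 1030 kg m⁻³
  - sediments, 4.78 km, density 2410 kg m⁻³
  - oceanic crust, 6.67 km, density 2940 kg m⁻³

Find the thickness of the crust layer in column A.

33.5 km

Take the compensation level at the base of the deeper column (depth z_c below the surface of column A) and equate Σ ρ_i t_i down to z_c; mantle fills any gap and the z_c terms cancel.
Column A: x×2840 + (z_c − 0 − x)×3390
Column B: 1.84×0 + 1.91×1030 + 4.78×2410 + 6.67×2940 + (z_c − 1.84 − 13.36)×3390
The z_c×3390 term appears on both sides and cancels. Collect the known terms of each column as K = Σ(ρt)_known − 3390 × (depth of known layers): K_A = 0 − 3390×0 = 0; K_B = 33096.9 − 3390×(1.84 + 13.36) = −18431.1.
Balance: K_A − x×(3390 − 2840) = K_B, so x = (K_A − K_B)/(3390 − 2840) = 18431.1/550 = 33.5 km.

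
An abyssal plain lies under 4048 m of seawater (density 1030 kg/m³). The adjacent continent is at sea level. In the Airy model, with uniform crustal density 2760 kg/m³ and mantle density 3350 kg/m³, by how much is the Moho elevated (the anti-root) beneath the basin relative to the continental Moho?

In Airy isostatic equilibrium: replacing crust with seawater at the top is compensated by replacing crust with mantle at the base: d (ρ_c − ρ_w) = a (ρ_m − ρ_c).
a = d (ρ_c − ρ_w)/(ρ_m − ρ_c) = 4048 m × 1730/590 = 11900 m.

11900 m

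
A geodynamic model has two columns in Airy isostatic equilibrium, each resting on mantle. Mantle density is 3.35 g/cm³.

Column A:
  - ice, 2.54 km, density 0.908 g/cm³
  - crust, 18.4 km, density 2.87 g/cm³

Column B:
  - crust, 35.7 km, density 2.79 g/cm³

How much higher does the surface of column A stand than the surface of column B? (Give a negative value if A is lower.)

−1.48 km

For any compensation level in the mantle, the mantle terms cancel and isostasy reduces to e = (Σt_A − Σt_B) − (Σ(ρt)_A − Σ(ρt)_B) / ρ_m.
Σt_A = 20.94 km; Σt_B = 35.7 km; Σ(ρt)_A = 55.11432; Σ(ρt)_B = 99.603 (in km·g/cm³).
e = (20.94 − 35.7) − (55.11432 − 99.603) / 3.35 = −1.48 km.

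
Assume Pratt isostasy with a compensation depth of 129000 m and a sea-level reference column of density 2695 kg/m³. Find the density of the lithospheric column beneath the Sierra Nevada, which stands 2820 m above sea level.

2640 kg/m³

Pratt balance: ρ_ref D = ρ (D + h).
ρ = ρ_ref D/(D + h) = 2695 × 129000 m/(129000 m + 2820 m) = 2640 kg/m³.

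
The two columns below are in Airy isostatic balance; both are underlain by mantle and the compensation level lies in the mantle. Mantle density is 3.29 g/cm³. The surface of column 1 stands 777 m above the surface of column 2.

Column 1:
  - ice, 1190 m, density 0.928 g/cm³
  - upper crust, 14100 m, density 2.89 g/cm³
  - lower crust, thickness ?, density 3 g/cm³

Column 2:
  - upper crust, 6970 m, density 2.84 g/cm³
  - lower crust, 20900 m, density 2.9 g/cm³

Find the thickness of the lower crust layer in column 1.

Take the compensation level at the base of the deeper column (depth z_c below the surface of column 1) and equate Σ ρ_i t_i down to z_c; mantle fills any gap and the z_c terms cancel.
Column 1: 1190×0.928 + 14100×2.89 + x×3 + (z_c − 15290 − x)×3.29
Column 2: 777×0 + 6970×2.84 + 20900×2.9 + (z_c − 777 − 27870)×3.29
The z_c×3.29 term appears on both sides and cancels. Collect the known terms of each column as K = Σ(ρt)_known − 3.29 × (depth of known layers): K_1 = 41853.32 − 3.29×15290 = −8450.78; K_2 = 80404.8 − 3.29×(777 + 27870) = −13843.83.
Balance: K_1 − x×(3.29 − 3) = K_2, so x = (K_1 − K_2)/(3.29 − 3) = 5393.05/0.29 = 18600 m.

18600 m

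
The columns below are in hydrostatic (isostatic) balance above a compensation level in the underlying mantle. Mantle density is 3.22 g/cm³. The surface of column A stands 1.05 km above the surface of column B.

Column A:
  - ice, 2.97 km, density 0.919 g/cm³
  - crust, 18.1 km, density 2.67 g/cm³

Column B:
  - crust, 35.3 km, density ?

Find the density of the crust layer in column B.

Take the compensation level at the base of the deeper column (depth z_c below the surface of column A) and equate Σ ρ_i t_i down to z_c; mantle fills any gap and the z_c terms cancel.
Column A: 2.97×0.919 + 18.1×2.67 + (z_c − 21.07)×3.22
Column B: 1.05×0 + 35.3×ρ + (z_c − 1.05 − 35.3)×3.22
The z_c×3.22 term appears on both sides and cancels. Collect the known terms of each column as K = Σ(ρt)_known − 3.22 × (depth of known layers): K_A = 51.05643 − 3.22×21.07 = −16.78897; K_B = 0 − 3.22×(1.05 + 35.3) = −117.047.
Balance: K_A = K_B + 35.3×ρ, so ρ = (K_A − K_B)/35.3 = 100.258/35.3 = 2.84 g/cm³.

2.84 g/cm³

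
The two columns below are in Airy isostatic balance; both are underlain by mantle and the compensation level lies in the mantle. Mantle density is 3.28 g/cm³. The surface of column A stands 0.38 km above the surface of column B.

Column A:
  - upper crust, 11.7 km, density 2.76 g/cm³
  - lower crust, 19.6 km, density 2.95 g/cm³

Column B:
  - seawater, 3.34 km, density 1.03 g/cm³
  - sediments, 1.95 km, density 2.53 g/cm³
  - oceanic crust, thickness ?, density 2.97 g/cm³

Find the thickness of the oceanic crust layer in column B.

7.51 km

Take the compensation level at the base of the deeper column (depth z_c below the surface of column A) and equate Σ ρ_i t_i down to z_c; mantle fills any gap and the z_c terms cancel.
Column A: 11.7×2.76 + 19.6×2.95 + (z_c − 31.3)×3.28
Column B: 0.38×0 + 3.34×1.03 + 1.95×2.53 + x×2.97 + (z_c − 0.38 − 5.29 − x)×3.28
The z_c×3.28 term appears on both sides and cancels. Collect the known terms of each column as K = Σ(ρt)_known − 3.28 × (depth of known layers): K_A = 90.112 − 3.28×31.3 = −12.552; K_B = 8.3737 − 3.28×(0.38 + 5.29) = −10.2239.
Balance: K_A = K_B − x×(3.28 − 2.97), so x = (K_B − K_A)/(3.28 − 2.97) = 2.3281/0.31 = 7.51 km.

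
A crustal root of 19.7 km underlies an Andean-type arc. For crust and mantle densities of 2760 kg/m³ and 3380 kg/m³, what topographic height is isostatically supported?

In Airy isostatic equilibrium: ρ_c h = (ρ_m − ρ_c) r.
h = r (ρ_m − ρ_c) / ρ_c = 19.7 km × (3380 − 2760) / 2760 = 4.43 km.

4.43 km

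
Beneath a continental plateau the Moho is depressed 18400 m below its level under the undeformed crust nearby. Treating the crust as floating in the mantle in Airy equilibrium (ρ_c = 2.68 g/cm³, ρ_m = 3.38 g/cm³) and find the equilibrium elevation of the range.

In Airy isostatic equilibrium: ρ_c h = (ρ_m − ρ_c) r.
h = r (ρ_m − ρ_c) / ρ_c = 18400 m × (3.38 − 2.68) / 2.68 = 4810 m.

4810 m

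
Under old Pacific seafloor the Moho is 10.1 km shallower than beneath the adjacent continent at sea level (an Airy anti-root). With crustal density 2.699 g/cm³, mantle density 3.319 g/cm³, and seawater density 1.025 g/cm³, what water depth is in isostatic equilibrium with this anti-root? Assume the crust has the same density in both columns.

Replacing a thickness d of crust by seawater at the top must be balanced by replacing crust with mantle at the base: d (ρ_c − ρ_w) = a (ρ_m − ρ_c).
d = a (ρ_m − ρ_c)/(ρ_c − ρ_w) = 10.1 km × 0.62/1.674 = 3.74 km.

3.74 km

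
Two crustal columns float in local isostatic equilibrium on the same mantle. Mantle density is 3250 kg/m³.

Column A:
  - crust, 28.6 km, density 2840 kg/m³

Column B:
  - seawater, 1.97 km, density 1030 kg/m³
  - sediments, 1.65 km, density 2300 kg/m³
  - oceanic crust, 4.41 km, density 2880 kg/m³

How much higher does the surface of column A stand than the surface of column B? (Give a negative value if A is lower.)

For any compensation level in the mantle, the mantle terms cancel and isostasy reduces to e = (Σt_A − Σt_B) − (Σ(ρt)_A − Σ(ρt)_B) / ρ_m.
Σt_A = 28.6 km; Σt_B = 8.03 km; Σ(ρt)_A = 81224; Σ(ρt)_B = 18524.9 (in km·kg/m³).
e = (28.6 − 8.03) − (81224 − 18524.9) / 3250 = 1.28 km.

1.28 km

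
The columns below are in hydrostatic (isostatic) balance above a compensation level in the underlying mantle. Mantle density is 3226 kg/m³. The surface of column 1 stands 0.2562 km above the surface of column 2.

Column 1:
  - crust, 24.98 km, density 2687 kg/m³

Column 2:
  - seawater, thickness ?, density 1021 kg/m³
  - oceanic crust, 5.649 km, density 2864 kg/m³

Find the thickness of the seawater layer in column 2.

Take the compensation level at the base of the deeper column (depth z_c below the surface of column 1) and equate Σ ρ_i t_i down to z_c; mantle fills any gap and the z_c terms cancel.
Column 1: 24.98×2687 + (z_c − 24.98)×3226
Column 2: 0.2562×0 + x×1021 + 5.649×2864 + (z_c − 0.2562 − 5.649 − x)×3226
The z_c×3226 term appears on both sides and cancels. Collect the known terms of each column as K = Σ(ρt)_known − 3226 × (depth of known layers): K_1 = 67121.26 − 3226×24.98 = −13464.22; K_2 = 16178.736 − 3226×(0.2562 + 5.649) = −2871.4392.
Balance: K_1 = K_2 − x×(3226 − 1021), so x = (K_2 − K_1)/(3226 − 1021) = 10592.8/2205 = 4.8 km.

4.8 km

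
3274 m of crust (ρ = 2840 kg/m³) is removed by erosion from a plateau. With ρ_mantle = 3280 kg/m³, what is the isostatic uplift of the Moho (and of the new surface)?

Unloading: uplift u = e ρ_c/ρ_m = 3274 m × 2840/3280 = 2830 m.

2830 m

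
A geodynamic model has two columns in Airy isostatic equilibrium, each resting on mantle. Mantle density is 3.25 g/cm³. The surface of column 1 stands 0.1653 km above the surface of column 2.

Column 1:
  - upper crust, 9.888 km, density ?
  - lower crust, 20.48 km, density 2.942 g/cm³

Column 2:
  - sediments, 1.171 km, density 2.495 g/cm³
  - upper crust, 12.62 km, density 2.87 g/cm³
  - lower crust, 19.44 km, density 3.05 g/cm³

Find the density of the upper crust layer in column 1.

Take the compensation level at the base of the deeper column (depth z_c below the surface of column 1) and equate Σ ρ_i t_i down to z_c; mantle fills any gap and the z_c terms cancel.
Column 1: 9.888×ρ + 20.48×2.942 + (z_c − 30.368)×3.25
Column 2: 0.1653×0 + 1.171×2.495 + 12.62×2.87 + 19.44×3.05 + (z_c − 0.1653 − 33.231)×3.25
The z_c×3.25 term appears on both sides and cancels. Collect the known terms of each column as K = Σ(ρt)_known − 3.25 × (depth of known layers): K_1 = 60.25216 − 3.25×30.368 = −38.44384; K_2 = 98.433045 − 3.25×(0.1653 + 33.231) = −10.10493.
Balance: K_1 + 9.888×ρ = K_2, so ρ = (K_2 − K_1)/9.888 = 28.3389/9.888 = 2.87 g/cm³.

2.87 g/cm³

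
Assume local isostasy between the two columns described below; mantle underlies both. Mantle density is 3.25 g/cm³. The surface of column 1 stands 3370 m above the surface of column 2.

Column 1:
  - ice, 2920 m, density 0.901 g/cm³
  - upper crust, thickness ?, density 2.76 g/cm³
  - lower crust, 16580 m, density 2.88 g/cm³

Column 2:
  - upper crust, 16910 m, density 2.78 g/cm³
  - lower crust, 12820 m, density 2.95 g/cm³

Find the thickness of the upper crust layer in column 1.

19900 m

Take the compensation level at the base of the deeper column (depth z_c below the surface of column 1) and equate Σ ρ_i t_i down to z_c; mantle fills any gap and the z_c terms cancel.
Column 1: 2920×0.901 + x×2.76 + 16580×2.88 + (z_c − 19500 − x)×3.25
Column 2: 3370×0 + 16910×2.78 + 12820×2.95 + (z_c − 3370 − 29730)×3.25
The z_c×3.25 term appears on both sides and cancels. Collect the known terms of each column as K = Σ(ρt)_known − 3.25 × (depth of known layers): K_1 = 50381.32 − 3.25×19500 = −12993.68; K_2 = 84828.8 − 3.25×(3370 + 29730) = −22746.2.
Balance: K_1 − x×(3.25 − 2.76) = K_2, so x = (K_1 − K_2)/(3.25 − 2.76) = 9752.52/0.49 = 19900 m.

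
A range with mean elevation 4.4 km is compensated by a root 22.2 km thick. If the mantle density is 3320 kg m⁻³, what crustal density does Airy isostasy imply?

ρ_c h = (ρ_m − ρ_c) r → ρ_c (h + r) = ρ_m r → ρ_c = ρ_m r / (h + r).
ρ_c = 3320 × 22.2 km / (4.4 km + 22.2 km) = 2770 kg m⁻³.

2770 kg m⁻³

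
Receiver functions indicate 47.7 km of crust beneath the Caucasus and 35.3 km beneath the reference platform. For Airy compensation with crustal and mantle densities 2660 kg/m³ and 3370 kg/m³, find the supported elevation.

2.61 km

Excess crust Δ = 47.7 km − 35.3 km = 12.4 km, split between elevation h and root r with h + r = Δ.
Airy balance ρ_c h = (ρ_m − ρ_c) r gives r = h ρ_c/(ρ_m − ρ_c), so h (1 + ρ_c/(ρ_m − ρ_c)) = Δ, i.e. h = Δ (ρ_m − ρ_c)/ρ_m.
h = 12.4 km × 710/3370 = 2.61 km.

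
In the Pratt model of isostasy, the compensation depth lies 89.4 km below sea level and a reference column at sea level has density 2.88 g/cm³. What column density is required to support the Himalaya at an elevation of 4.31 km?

Pratt balance: ρ_ref D = ρ (D + h).
ρ = ρ_ref D/(D + h) = 2.88 × 89.4 km/(89.4 km + 4.31 km) = 2.75 g/cm³.

2.75 g/cm³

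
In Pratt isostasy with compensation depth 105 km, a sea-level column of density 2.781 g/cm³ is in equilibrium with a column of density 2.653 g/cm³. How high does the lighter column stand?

ρ_ref D = ρ (D + h) → h = D (ρ_ref − ρ)/ρ.
h = 105 km × (2.781 − 2.653)/2.653 = 5.07 km.

5.07 km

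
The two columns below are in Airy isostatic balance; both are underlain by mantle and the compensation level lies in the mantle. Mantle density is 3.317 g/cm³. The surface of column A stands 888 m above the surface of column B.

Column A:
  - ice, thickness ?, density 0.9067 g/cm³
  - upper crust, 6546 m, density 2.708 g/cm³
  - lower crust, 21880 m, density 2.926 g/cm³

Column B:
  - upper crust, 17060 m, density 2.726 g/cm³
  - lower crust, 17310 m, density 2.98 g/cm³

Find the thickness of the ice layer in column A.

2620 m

Take the compensation level at the base of the deeper column (depth z_c below the surface of column A) and equate Σ ρ_i t_i down to z_c; mantle fills any gap and the z_c terms cancel.
Column A: x×0.9067 + 6546×2.708 + 21880×2.926 + (z_c − 28426 − x)×3.317
Column B: 888×0 + 17060×2.726 + 17310×2.98 + (z_c − 888 − 34370)×3.317
The z_c×3.317 term appears on both sides and cancels. Collect the known terms of each column as K = Σ(ρt)_known − 3.317 × (depth of known layers): K_A = 81747.448 − 3.317×28426 = −12541.594; K_B = 98089.36 − 3.317×(888 + 34370) = −18861.426.
Balance: K_A − x×(3.317 − 0.9067) = K_B, so x = (K_A − K_B)/(3.317 − 0.9067) = 6319.83/2.4103 = 2620 m.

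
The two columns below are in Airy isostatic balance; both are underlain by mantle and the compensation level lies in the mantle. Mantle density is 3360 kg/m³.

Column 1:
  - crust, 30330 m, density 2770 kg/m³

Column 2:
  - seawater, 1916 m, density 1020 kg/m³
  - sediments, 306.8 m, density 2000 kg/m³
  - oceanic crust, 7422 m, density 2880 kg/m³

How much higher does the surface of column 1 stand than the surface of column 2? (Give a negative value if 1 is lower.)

For any compensation level in the mantle, the mantle terms cancel and isostasy reduces to e = (Σt_1 − Σt_2) − (Σ(ρt)_1 − Σ(ρt)_2) / ρ_m.
Σt_1 = 30330 m; Σt_2 = 9644.8 m; Σ(ρt)_1 = 84014100; Σ(ρt)_2 = 23943280 (in m·kg/m³).
e = (30330 − 9644.8) − (84014100 − 23943280) / 3360 = 2810 m.

2810 m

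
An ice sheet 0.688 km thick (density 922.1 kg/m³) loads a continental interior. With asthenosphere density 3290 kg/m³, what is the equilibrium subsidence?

Isostatic balance requires: the ice load ρ_ice t is balanced by mantle displaced below, ρ_m s.
s = t ρ_ice / ρ_m = 0.688 km × 922.1/3290 = 0.193 km.

0.193 km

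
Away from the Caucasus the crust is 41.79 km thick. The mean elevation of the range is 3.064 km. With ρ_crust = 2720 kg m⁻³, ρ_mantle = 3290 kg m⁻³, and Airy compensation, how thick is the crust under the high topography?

Root depth r = h ρ_c / (ρ_m − ρ_c) = 3.064 km × 2720 / 570 = 14.62 km.
Total thickness = T + h + r = 41.79 km + 3.064 km + 14.62 km = 59.5 km.

59.5 km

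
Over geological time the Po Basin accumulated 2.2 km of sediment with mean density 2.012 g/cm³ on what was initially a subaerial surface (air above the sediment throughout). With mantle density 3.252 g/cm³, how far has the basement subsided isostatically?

1.36 km

Subaerial load: s = t ρ_sed / ρ_m = 2.2 km × 2.012/3.252 = 1.36 km.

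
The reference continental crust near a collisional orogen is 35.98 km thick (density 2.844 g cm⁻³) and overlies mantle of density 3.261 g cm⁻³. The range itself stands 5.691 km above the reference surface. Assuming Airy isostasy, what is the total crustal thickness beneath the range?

Root depth r = h ρ_c / (ρ_m − ρ_c) = 5.691 km × 2.844 / 0.417 = 38.81 km.
Total thickness = T + h + r = 35.98 km + 5.691 km + 38.81 km = 80.5 km.

80.5 km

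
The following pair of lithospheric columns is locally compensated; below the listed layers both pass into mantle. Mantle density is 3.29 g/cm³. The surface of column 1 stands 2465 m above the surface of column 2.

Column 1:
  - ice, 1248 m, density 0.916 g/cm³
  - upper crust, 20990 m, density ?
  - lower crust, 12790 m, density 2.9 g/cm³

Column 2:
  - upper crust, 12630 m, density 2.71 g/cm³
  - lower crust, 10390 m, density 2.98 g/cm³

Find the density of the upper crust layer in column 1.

Take the compensation level at the base of the deeper column (depth z_c below the surface of column 1) and equate Σ ρ_i t_i down to z_c; mantle fills any gap and the z_c terms cancel.
Column 1: 1248×0.916 + 20990×ρ + 12790×2.9 + (z_c − 35028)×3.29
Column 2: 2465×0 + 12630×2.71 + 10390×2.98 + (z_c − 2465 − 23020)×3.29
The z_c×3.29 term appears on both sides and cancels. Collect the known terms of each column as K = Σ(ρt)_known − 3.29 × (depth of known layers): K_1 = 38234.168 − 3.29×35028 = −77007.952; K_2 = 65189.5 − 3.29×(2465 + 23020) = −18656.15.
Balance: K_1 + 20990×ρ = K_2, so ρ = (K_2 − K_1)/20990 = 58351.8/20990 = 2.78 g/cm³.

2.78 g/cm³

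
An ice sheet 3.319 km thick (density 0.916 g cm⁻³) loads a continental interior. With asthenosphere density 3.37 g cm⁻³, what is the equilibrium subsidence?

0.902 km

Balancing pressure at the compensation depth: the ice load ρ_ice t is balanced by mantle displaced below, ρ_m s.
s = t ρ_ice / ρ_m = 3.319 km × 0.916/3.37 = 0.902 km.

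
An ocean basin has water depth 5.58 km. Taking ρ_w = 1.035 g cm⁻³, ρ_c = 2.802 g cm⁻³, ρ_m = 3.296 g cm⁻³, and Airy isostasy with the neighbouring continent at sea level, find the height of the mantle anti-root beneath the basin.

20 km

In Airy isostatic equilibrium: replacing crust with seawater at the top is compensated by replacing crust with mantle at the base: d (ρ_c − ρ_w) = a (ρ_m − ρ_c).
a = d (ρ_c − ρ_w)/(ρ_m − ρ_c) = 5.58 km × 1.767/0.494 = 20 km.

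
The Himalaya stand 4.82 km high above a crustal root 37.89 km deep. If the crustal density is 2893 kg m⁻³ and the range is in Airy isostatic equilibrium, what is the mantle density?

3260 kg m⁻³

Airy balance: ρ_c h = (ρ_m − ρ_c) r → ρ_m = ρ_c (1 + h/r).
ρ_m = 2893 × (1 + 4.82 km/37.89 km) = 3260 kg m⁻³.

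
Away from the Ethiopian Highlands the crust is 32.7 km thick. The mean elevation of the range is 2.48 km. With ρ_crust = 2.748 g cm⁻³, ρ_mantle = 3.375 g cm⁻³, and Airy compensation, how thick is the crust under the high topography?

Root depth r = h ρ_c / (ρ_m − ρ_c) = 2.48 km × 2.748 / 0.627 = 10.87 km.
Total thickness = T + h + r = 32.7 km + 2.48 km + 10.87 km = 46 km.

46 km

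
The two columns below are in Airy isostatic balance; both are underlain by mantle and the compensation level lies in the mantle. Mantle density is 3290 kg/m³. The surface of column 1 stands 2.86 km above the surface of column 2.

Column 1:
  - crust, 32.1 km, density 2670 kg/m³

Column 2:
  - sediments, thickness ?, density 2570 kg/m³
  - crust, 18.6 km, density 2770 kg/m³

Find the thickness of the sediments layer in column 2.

Take the compensation level at the base of the deeper column (depth z_c below the surface of column 1) and equate Σ ρ_i t_i down to z_c; mantle fills any gap and the z_c terms cancel.
Column 1: 32.1×2670 + (z_c − 32.1)×3290
Column 2: 2.86×0 + x×2570 + 18.6×2770 + (z_c − 2.86 − 18.6 − x)×3290
The z_c×3290 term appears on both sides and cancels. Collect the known terms of each column as K = Σ(ρt)_known − 3290 × (depth of known layers): K_1 = 85707 − 3290×32.1 = −19902; K_2 = 51522 − 3290×(2.86 + 18.6) = −19081.4.
Balance: K_1 = K_2 − x×(3290 − 2570), so x = (K_2 − K_1)/(3290 − 2570) = 820.6/720 = 1.14 km.

1.14 km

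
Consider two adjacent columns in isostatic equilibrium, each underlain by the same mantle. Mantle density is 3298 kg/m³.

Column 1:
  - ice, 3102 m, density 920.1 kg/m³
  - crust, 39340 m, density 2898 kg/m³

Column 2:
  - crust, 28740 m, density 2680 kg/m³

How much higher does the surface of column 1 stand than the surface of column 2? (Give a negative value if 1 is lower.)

For any compensation level in the mantle, the mantle terms cancel and isostasy reduces to e = (Σt_1 − Σt_2) − (Σ(ρt)_1 − Σ(ρt)_2) / ρ_m.
Σt_1 = 42442 m; Σt_2 = 28740 m; Σ(ρt)_1 = 116861470; Σ(ρt)_2 = 77023200 (in m·kg/m³).
e = (42442 − 28740) − (116861470 − 77023200) / 3298 = 1620 m.

1620 m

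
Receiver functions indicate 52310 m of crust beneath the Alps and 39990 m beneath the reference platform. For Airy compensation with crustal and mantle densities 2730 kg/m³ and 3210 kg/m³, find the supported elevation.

Excess crust Δ = 52310 m − 39990 m = 12320 m, split between elevation h and root r with h + r = Δ.
Airy balance ρ_c h = (ρ_m − ρ_c) r gives r = h ρ_c/(ρ_m − ρ_c), so h (1 + ρ_c/(ρ_m − ρ_c)) = Δ, i.e. h = Δ (ρ_m − ρ_c)/ρ_m.
h = 12320 m × 480/3210 = 1840 m.

1840 m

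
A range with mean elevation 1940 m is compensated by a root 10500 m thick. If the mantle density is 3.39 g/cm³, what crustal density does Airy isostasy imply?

ρ_c h = (ρ_m − ρ_c) r → ρ_c (h + r) = ρ_m r → ρ_c = ρ_m r / (h + r).
ρ_c = 3.39 × 10500 m / (1940 m + 10500 m) = 2.86 g/cm³.

2.86 g/cm³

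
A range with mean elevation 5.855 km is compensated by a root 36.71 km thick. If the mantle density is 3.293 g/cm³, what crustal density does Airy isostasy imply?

2.84 g/cm³

ρ_c h = (ρ_m − ρ_c) r → ρ_c (h + r) = ρ_m r → ρ_c = ρ_m r / (h + r).
ρ_c = 3.293 × 36.71 km / (5.855 km + 36.71 km) = 2.84 g/cm³.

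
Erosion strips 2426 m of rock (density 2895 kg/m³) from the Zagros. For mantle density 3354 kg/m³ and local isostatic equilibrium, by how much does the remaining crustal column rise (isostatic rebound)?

Unloading: uplift u = e ρ_c/ρ_m = 2426 m × 2895/3354 = 2090 m.

2090 m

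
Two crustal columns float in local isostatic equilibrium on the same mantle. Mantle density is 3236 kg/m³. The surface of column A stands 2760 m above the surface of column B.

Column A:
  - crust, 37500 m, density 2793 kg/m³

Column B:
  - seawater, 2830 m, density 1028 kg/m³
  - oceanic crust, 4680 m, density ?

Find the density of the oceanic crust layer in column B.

Take the compensation level at the base of the deeper column (depth z_c below the surface of column A) and equate Σ ρ_i t_i down to z_c; mantle fills any gap and the z_c terms cancel.
Column A: 37500×2793 + (z_c − 37500)×3236
Column B: 2760×0 + 2830×1028 + 4680×ρ + (z_c − 2760 − 7510)×3236
The z_c×3236 term appears on both sides and cancels. Collect the known terms of each column as K = Σ(ρt)_known − 3236 × (depth of known layers): K_A = 104737500 − 3236×37500 = −16612500; K_B = 2909240 − 3236×(2760 + 7510) = −30324480.
Balance: K_A = K_B + 4680×ρ, so ρ = (K_A − K_B)/4680 = 13712000/4680 = 2930 kg/m³.

2930 kg/m³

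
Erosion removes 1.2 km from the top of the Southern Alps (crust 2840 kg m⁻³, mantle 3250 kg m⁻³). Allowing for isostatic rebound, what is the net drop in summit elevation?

Rebound u = e ρ_c/ρ_m = 1.2 km × 2840/3250 = 1.049 km.
Net surface drop = e − u = 1.2 km − 1.049 km = e (ρ_m − ρ_c)/ρ_m = 0.151 km.

0.151 km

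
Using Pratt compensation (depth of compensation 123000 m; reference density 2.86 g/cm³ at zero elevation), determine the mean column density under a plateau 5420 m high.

2.74 g/cm³

Pratt balance: ρ_ref D = ρ (D + h).
ρ = ρ_ref D/(D + h) = 2.86 × 123000 m/(123000 m + 5420 m) = 2.74 g/cm³.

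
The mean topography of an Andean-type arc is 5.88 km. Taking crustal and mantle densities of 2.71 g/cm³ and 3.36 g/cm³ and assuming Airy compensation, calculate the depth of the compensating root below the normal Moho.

24.5 km

By Archimedes' principle applied to the lithosphere: the weight of the topography is balanced by the buoyancy of the root, ρ_c h = (ρ_m − ρ_c) r.
r = h · ρ_c / (ρ_m − ρ_c) = 5.88 km × 2.71 / (3.36 − 2.71) = 24.5 km.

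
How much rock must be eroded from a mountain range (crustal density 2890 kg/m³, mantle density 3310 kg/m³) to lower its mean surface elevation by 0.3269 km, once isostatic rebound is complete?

2.58 km

Net drop Δ = e − u = e − e ρ_c/ρ_m = e (ρ_m − ρ_c)/ρ_m.
e = Δ ρ_m/(ρ_m − ρ_c) = 0.3269 km × 3310/420 = 2.58 km.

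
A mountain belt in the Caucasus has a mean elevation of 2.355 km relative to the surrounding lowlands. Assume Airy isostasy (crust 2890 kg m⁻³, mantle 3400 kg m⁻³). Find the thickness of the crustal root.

Isostatic balance requires: the weight of the topography is balanced by the buoyancy of the root, ρ_c h = (ρ_m − ρ_c) r.
r = h · ρ_c / (ρ_m − ρ_c) = 2.355 km × 2890 / (3400 − 2890) = 13.3 km.

13.3 km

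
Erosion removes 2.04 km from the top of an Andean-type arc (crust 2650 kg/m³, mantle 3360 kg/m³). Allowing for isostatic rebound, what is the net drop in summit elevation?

0.431 km

Rebound u = e ρ_c/ρ_m = 2.04 km × 2650/3360 = 1.609 km.
Net surface drop = e − u = 2.04 km − 1.609 km = e (ρ_m − ρ_c)/ρ_m = 0.431 km.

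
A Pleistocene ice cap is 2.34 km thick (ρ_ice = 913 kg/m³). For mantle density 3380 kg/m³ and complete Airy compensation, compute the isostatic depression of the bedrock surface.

0.632 km

Balancing pressure at the compensation depth: the ice load ρ_ice t is balanced by mantle displaced below, ρ_m s.
s = t ρ_ice / ρ_m = 2.34 km × 913/3380 = 0.632 km.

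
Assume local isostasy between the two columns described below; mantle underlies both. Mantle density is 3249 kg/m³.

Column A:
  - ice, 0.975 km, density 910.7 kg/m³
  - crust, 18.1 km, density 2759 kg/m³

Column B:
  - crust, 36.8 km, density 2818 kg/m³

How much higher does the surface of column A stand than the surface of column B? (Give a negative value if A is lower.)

For any compensation level in the mantle, the mantle terms cancel and isostasy reduces to e = (Σt_A − Σt_B) − (Σ(ρt)_A − Σ(ρt)_B) / ρ_m.
Σt_A = 19.075 km; Σt_B = 36.8 km; Σ(ρt)_A = 50825.8325; Σ(ρt)_B = 103702.4 (in km·kg/m³).
e = (19.075 − 36.8) − (50825.8325 − 103702.4) / 3249 = −1.45 km.

−1.45 km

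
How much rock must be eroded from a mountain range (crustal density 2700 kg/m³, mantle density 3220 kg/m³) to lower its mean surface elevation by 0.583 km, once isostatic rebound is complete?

3.61 km

Net drop Δ = e − u = e − e ρ_c/ρ_m = e (ρ_m − ρ_c)/ρ_m.
e = Δ ρ_m/(ρ_m − ρ_c) = 0.583 km × 3220/520 = 3.61 km.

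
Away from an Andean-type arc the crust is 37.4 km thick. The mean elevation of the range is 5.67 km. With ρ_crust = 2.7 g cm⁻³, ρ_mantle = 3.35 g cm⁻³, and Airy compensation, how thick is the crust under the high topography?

Root depth r = h ρ_c / (ρ_m − ρ_c) = 5.67 km × 2.7 / 0.65 = 23.55 km.
Total thickness = T + h + r = 37.4 km + 5.67 km + 23.55 km = 66.6 km.

66.6 km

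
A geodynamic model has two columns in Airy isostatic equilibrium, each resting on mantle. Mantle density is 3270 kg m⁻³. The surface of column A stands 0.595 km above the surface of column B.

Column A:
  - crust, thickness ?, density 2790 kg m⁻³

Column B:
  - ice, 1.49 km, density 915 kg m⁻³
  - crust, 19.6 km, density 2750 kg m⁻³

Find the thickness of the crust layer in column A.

32.6 km

Take the compensation level at the base of the deeper column (depth z_c below the surface of column A) and equate Σ ρ_i t_i down to z_c; mantle fills any gap and the z_c terms cancel.
Column A: x×2790 + (z_c − 0 − x)×3270
Column B: 0.595×0 + 1.49×915 + 19.6×2750 + (z_c − 0.595 − 21.09)×3270
The z_c×3270 term appears on both sides and cancels. Collect the known terms of each column as K = Σ(ρt)_known − 3270 × (depth of known layers): K_A = 0 − 3270×0 = 0; K_B = 55263.35 − 3270×(0.595 + 21.09) = −15646.6.
Balance: K_A − x×(3270 − 2790) = K_B, so x = (K_A − K_B)/(3270 − 2790) = 15646.6/480 = 32.6 km.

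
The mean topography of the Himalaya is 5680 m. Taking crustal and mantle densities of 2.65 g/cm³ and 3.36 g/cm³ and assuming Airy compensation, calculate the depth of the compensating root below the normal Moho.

Equating mass per unit area of the two columns: the weight of the topography is balanced by the buoyancy of the root, ρ_c h = (ρ_m − ρ_c) r.
r = h · ρ_c / (ρ_m − ρ_c) = 5680 m × 2.65 / (3.36 − 2.65) = 21200 m.

21200 m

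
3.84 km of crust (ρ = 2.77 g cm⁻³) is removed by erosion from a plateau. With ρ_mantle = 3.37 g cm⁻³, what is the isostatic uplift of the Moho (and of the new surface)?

Unloading: uplift u = e ρ_c/ρ_m = 3.84 km × 2.77/3.37 = 3.16 km.

3.16 km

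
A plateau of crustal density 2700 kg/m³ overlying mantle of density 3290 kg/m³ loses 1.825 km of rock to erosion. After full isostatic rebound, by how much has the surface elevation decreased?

Rebound u = e ρ_c/ρ_m = 1.825 km × 2700/3290 = 1.498 km.
Net surface drop = e − u = 1.825 km − 1.498 km = e (ρ_m − ρ_c)/ρ_m = 0.327 km.

0.327 km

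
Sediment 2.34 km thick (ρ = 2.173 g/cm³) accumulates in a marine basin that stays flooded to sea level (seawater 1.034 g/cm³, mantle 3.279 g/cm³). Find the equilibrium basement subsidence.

Submarine loading: the sediment displaces seawater, and the subsidence is in turn flooded, so s (ρ_m − ρ_w) = t (ρ_sed − ρ_w).
s = 2.34 km × (2.173 − 1.034) / (3.279 − 1.034) = 1.19 km.

1.19 km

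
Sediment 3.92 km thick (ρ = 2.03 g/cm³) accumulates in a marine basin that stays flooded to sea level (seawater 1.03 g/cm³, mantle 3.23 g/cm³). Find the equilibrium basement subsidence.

1.78 km

Submarine loading: the sediment displaces seawater, and the subsidence is in turn flooded, so s (ρ_m − ρ_w) = t (ρ_sed − ρ_w).
s = 3.92 km × (2.03 − 1.03) / (3.23 − 1.03) = 1.78 km.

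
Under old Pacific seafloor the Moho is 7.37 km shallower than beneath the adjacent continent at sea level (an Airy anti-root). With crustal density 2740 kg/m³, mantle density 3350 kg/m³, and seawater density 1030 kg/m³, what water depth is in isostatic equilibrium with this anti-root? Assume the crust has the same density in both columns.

2.63 km

Replacing a thickness d of crust by seawater at the top must be balanced by replacing crust with mantle at the base: d (ρ_c − ρ_w) = a (ρ_m − ρ_c).
d = a (ρ_m − ρ_c)/(ρ_c − ρ_w) = 7.37 km × 610/1710 = 2.63 km.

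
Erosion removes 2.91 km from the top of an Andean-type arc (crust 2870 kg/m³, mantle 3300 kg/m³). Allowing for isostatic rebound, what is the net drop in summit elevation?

0.379 km

Rebound u = e ρ_c/ρ_m = 2.91 km × 2870/3300 = 2.531 km.
Net surface drop = e − u = 2.91 km − 2.531 km = e (ρ_m − ρ_c)/ρ_m = 0.379 km.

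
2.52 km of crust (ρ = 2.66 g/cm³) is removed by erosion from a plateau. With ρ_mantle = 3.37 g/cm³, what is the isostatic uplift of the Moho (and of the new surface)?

1.99 km

Unloading: uplift u = e ρ_c/ρ_m = 2.52 km × 2.66/3.37 = 1.99 km.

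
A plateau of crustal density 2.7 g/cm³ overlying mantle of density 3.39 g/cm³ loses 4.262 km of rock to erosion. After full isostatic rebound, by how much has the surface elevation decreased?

Rebound u = e ρ_c/ρ_m = 4.262 km × 2.7/3.39 = 3.395 km.
Net surface drop = e − u = 4.262 km − 3.395 km = e (ρ_m − ρ_c)/ρ_m = 0.867 km.

0.867 km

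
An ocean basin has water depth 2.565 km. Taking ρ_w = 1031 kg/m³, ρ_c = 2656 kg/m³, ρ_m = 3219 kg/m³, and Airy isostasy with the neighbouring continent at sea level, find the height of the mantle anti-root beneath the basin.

Balancing pressure at the compensation depth: replacing crust with seawater at the top is compensated by replacing crust with mantle at the base: d (ρ_c − ρ_w) = a (ρ_m − ρ_c).
a = d (ρ_c − ρ_w)/(ρ_m − ρ_c) = 2.565 km × 1625/563 = 7.4 km.

7.4 km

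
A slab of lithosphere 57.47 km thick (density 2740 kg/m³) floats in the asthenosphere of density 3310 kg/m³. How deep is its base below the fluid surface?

Draft d = t ρ_obj/ρ_fluid = 57.47 km × 2740/3310 = 47.6 km.

47.6 km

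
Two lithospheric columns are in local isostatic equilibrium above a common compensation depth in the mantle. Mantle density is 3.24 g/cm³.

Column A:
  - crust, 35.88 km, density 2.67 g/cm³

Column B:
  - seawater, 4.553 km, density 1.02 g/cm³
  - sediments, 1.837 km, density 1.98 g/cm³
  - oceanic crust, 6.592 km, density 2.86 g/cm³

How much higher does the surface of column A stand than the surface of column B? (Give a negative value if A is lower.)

For any compensation level in the mantle, the mantle terms cancel and isostasy reduces to e = (Σt_A − Σt_B) − (Σ(ρt)_A − Σ(ρt)_B) / ρ_m.
Σt_A = 35.88 km; Σt_B = 12.982 km; Σ(ρt)_A = 95.7996; Σ(ρt)_B = 27.13444 (in km·g/cm³).
e = (35.88 − 12.982) − (95.7996 − 27.13444) / 3.24 = 1.71 km.

1.71 km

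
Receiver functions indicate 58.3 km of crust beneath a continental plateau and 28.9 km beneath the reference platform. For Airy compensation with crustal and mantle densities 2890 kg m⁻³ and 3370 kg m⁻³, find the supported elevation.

Excess crust Δ = 58.3 km − 28.9 km = 29.4 km, split between elevation h and root r with h + r = Δ.
Airy balance ρ_c h = (ρ_m − ρ_c) r gives r = h ρ_c/(ρ_m − ρ_c), so h (1 + ρ_c/(ρ_m − ρ_c)) = Δ, i.e. h = Δ (ρ_m − ρ_c)/ρ_m.
h = 29.4 km × 480/3370 = 4.19 km.

4.19 km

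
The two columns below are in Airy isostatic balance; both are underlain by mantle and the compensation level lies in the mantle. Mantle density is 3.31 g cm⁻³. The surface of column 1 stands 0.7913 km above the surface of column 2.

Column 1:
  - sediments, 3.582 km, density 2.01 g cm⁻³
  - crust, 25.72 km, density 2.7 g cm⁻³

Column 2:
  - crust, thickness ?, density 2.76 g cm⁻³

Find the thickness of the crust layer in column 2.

Take the compensation level at the base of the deeper column (depth z_c below the surface of column 1) and equate Σ ρ_i t_i down to z_c; mantle fills any gap and the z_c terms cancel.
Column 1: 3.582×2.01 + 25.72×2.7 + (z_c − 29.302)×3.31
Column 2: 0.7913×0 + x×2.76 + (z_c − 0.7913 − 0 − x)×3.31
The z_c×3.31 term appears on both sides and cancels. Collect the known terms of each column as K = Σ(ρt)_known − 3.31 × (depth of known layers): K_1 = 76.64382 − 3.31×29.302 = −20.3458; K_2 = 0 − 3.31×(0.7913 + 0) = −2.619203.
Balance: K_1 = K_2 − x×(3.31 − 2.76), so x = (K_2 − K_1)/(3.31 − 2.76) = 17.7266/0.55 = 32.2 km.

32.2 km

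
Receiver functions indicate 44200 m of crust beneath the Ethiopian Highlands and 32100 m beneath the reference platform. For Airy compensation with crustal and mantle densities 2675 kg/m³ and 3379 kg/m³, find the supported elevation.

Excess crust Δ = 44200 m − 32100 m = 12100 m, split between elevation h and root r with h + r = Δ.
Airy balance ρ_c h = (ρ_m − ρ_c) r gives r = h ρ_c/(ρ_m − ρ_c), so h (1 + ρ_c/(ρ_m − ρ_c)) = Δ, i.e. h = Δ (ρ_m − ρ_c)/ρ_m.
h = 12100 m × 704/3379 = 2520 m.

2520 m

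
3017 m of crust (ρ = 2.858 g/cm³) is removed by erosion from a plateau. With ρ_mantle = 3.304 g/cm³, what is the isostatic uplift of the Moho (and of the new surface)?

2610 m

Unloading: uplift u = e ρ_c/ρ_m = 3017 m × 2.858/3.304 = 2610 m.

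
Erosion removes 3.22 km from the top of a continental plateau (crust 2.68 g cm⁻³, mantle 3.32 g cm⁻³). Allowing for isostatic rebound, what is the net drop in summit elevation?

Rebound u = e ρ_c/ρ_m = 3.22 km × 2.68/3.32 = 2.599 km.
Net surface drop = e − u = 3.22 km − 2.599 km = e (ρ_m − ρ_c)/ρ_m = 0.621 km.

0.621 km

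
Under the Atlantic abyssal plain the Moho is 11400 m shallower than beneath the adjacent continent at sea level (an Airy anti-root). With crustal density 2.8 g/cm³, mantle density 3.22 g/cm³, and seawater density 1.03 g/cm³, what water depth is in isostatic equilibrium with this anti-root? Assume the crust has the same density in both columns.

Replacing a thickness d of crust by seawater at the top must be balanced by replacing crust with mantle at the base: d (ρ_c − ρ_w) = a (ρ_m − ρ_c).
d = a (ρ_m − ρ_c)/(ρ_c − ρ_w) = 11400 m × 0.42/1.77 = 2710 m.

2710 m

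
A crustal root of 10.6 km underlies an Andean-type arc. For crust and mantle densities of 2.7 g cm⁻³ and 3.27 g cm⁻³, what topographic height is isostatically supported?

2.24 km

Isostatic balance requires: ρ_c h = (ρ_m − ρ_c) r.
h = r (ρ_m − ρ_c) / ρ_c = 10.6 km × (3.27 − 2.7) / 2.7 = 2.24 km.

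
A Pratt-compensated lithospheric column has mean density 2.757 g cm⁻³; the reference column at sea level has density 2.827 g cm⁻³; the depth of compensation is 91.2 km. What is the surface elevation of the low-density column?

2.32 km

ρ_ref D = ρ (D + h) → h = D (ρ_ref − ρ)/ρ.
h = 91.2 km × (2.827 − 2.757)/2.757 = 2.32 km.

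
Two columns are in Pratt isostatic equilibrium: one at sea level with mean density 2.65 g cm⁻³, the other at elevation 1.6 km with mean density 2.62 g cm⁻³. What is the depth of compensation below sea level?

ρ_ref D = ρ (D + h) → D (ρ_ref − ρ) = ρ h.
D = ρ h/(ρ_ref − ρ) = 2.62 × 1.6 km/(2.65 − 2.62) = 140 km.

140 km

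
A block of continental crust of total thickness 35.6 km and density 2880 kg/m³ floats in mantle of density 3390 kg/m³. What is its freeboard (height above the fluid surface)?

Floating equilibrium: submerged depth d = t ρ_obj/ρ_fluid = 35.6 km × 2880/3390 = 30.24 km.
Freeboard = t − d = 35.6 km − 30.24 km = 5.36 km.

5.36 km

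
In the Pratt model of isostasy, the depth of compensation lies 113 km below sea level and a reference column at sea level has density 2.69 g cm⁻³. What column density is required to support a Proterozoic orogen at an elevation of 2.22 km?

Pratt balance: ρ_ref D = ρ (D + h).
ρ = ρ_ref D/(D + h) = 2.69 × 113 km/(113 km + 2.22 km) = 2.64 g cm⁻³.

2.64 g cm⁻³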